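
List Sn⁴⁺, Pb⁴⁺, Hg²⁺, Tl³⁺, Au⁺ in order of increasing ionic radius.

Sn⁴⁺ < Pb⁴⁺ < Tl³⁺ < Hg²⁺ < Au⁺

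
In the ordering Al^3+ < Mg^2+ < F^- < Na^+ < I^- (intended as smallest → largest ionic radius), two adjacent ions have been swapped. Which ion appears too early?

F^-

Compare adjacent ions: they are isoelectronic (10 e⁻) and Na has more protons than F (11 vs 9), making Na^+ smaller — yet in this increasing list F^- sits before Na^+. Nothing else is reversed, so F^- should move one place to the right.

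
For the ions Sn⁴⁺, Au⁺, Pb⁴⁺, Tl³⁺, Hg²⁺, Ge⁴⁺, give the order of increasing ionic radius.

Ge⁴⁺ < Sn⁴⁺ < Pb⁴⁺ < Tl³⁺ < Hg²⁺ < Au⁺

Electron counts and nuclear charges: Ge⁴⁺: 28 e⁻, Z=32, Sn⁴⁺: 46 e⁻, Z=50, Pb⁴⁺: 78 e⁻, Z=82, Tl³⁺: 78 e⁻, Z=81, Hg²⁺: 78 e⁻, Z=80, Au⁺: 78 e⁻, Z=79. Ge⁴⁺ < Sn⁴⁺ (same group, period 4 vs 5); Sn⁴⁺ < Pb⁴⁺ (same group, period 5 vs 6); Pb⁴⁺ < Tl³⁺ (isoelectronic, higher Z=82 is smaller); Tl³⁺ < Hg²⁺ (both 78 e⁻, Z=81>80); Hg²⁺ < Au⁺ (both 78 e⁻, Z=80>79).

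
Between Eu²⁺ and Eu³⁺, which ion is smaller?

Eu³⁺

For a single element, ionic radius drops as positive charge rises — Eu³⁺ < Eu²⁺.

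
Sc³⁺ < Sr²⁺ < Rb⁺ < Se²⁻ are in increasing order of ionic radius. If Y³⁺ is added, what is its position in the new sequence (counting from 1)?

First list Z and electron count for each: Sc³⁺: 18 e⁻, Z=21, Y³⁺: 36 e⁻, Z=39, Sr²⁺: 36 e⁻, Z=38, Rb⁺: 36 e⁻, Z=37, Se²⁻: 36 e⁻, Z=34. Sc³⁺ < Y³⁺ (same group, 1 shell fewer); Y³⁺ < Sr²⁺ (isoelectronic, higher Z=39 is smaller); Sr²⁺ < Rb⁺ (both 36 e⁻, Z=38>37); Rb⁺ < Se²⁻ (isoelectronic, higher Z=37 is smaller).
Putting Y³⁺ in gives Sc³⁺ < Y³⁺ < Sr²⁺ < Rb⁺ < Se²⁻; it lands at slot 2.

2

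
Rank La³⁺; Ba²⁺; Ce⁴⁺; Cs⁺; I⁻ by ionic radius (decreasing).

I⁻ > Cs⁺ > Ba²⁺ > La³⁺ > Ce⁴⁺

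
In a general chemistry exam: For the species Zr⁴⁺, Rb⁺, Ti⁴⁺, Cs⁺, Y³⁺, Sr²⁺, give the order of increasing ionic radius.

Ti⁴⁺ has 18 e⁻ (Z=22), Zr⁴⁺ has 36 e⁻ (Z=40), Y³⁺ has 36 e⁻ (Z=39), Sr²⁺ has 36 e⁻ (Z=38), Rb⁺ has 36 e⁻ (Z=37), Cs⁺ has 54 e⁻ (Z=55). Ti⁴⁺ < Zr⁴⁺ (same group, 1 shell fewer); Zr⁴⁺ < Y³⁺ (isoelectronic, higher Z=40 is smaller); Y³⁺ < Sr²⁺ (isoelectronic, higher Z=39 is smaller); Sr²⁺ < Rb⁺ (isoelectronic, higher Z=38 is smaller); Rb⁺ < Cs⁺ (same group, period 5 vs 6).

Ti⁴⁺ < Zr⁴⁺ < Y³⁺ < Sr²⁺ < Rb⁺ < Cs⁺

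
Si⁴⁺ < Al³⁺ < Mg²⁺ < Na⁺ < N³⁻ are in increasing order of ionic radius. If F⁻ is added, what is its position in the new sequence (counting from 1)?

5

Isoelectronic series (10 e⁻ each). Size is set by nuclear charge: more protons means a smaller ion. Si⁴⁺ (Z=14), Al³⁺ (Z=13), Mg²⁺ (Z=12), Na⁺ (Z=11), F⁻ (Z=9), N³⁻ (Z=7).
Putting F⁻ in gives Si⁴⁺ < Al³⁺ < Mg²⁺ < Na⁺ < F⁻ < N³⁻; it lands at slot 5.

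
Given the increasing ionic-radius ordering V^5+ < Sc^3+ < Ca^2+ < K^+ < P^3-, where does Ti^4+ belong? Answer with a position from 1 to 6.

Isoelectronic series (18 e⁻ each). Size is set by nuclear charge: more protons means a smaller ion. V^5+ (Z=23), Ti^4+ (Z=22), Sc^3+ (Z=21), Ca^2+ (Z=20), K^+ (Z=19), P^3- (Z=15).
With Ti^4+ included the full order is V^5+ < Ti^4+ < Sc^3+ < Ca^2+ < K^+ < P^3-, so it takes position 2.

2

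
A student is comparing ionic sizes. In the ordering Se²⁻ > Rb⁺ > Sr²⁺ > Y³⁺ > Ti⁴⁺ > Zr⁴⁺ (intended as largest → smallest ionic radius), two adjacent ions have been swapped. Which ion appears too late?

Zr⁴⁺

Scanning neighbour by neighbour, only Ti⁴⁺/Zr⁴⁺ violates a trend: same group and charge — period 4 sits above period 5, so Ti⁴⁺ is smaller. That makes Zr⁴⁺ the one sitting a position late relative to where it belongs.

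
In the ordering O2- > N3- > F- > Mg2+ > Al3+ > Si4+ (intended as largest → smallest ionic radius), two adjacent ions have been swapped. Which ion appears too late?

N3-

Check each adjacent pair. O2- and N3- are reversed: they are isoelectronic (10 e⁻) and O has more protons than N (8 vs 7), making O2- smaller. No other neighbouring pair contradicts the periodic trends, so N3- is the ion listed too late.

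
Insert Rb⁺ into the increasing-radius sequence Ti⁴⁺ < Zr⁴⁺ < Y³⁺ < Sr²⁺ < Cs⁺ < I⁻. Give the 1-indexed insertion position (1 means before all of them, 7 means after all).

5

Tabulating Z and e⁻: Ti⁴⁺ (Z=22, 18 e⁻), Zr⁴⁺ (Z=40, 36 e⁻), Y³⁺ (Z=39, 36 e⁻), Sr²⁺ (Z=38, 36 e⁻), Rb⁺ (Z=37, 36 e⁻), Cs⁺ (Z=55, 54 e⁻), I⁻ (Z=53, 54 e⁻). Ti⁴⁺ < Zr⁴⁺ (same group, 1 shell fewer); Zr⁴⁺ < Y³⁺ (both 36 e⁻, Z=40>39); Y³⁺ < Sr²⁺ (both 36 e⁻, Z=39>38); Sr²⁺ < Rb⁺ (both 36 e⁻, Z=38>37); Rb⁺ < Cs⁺ (same group, 1 shell fewer); Cs⁺ < I⁻ (both 54 e⁻, Z=55>53).
Putting Rb⁺ in gives Ti⁴⁺ < Zr⁴⁺ < Y³⁺ < Sr²⁺ < Rb⁺ < Cs⁺ < I⁻; it lands at slot 5.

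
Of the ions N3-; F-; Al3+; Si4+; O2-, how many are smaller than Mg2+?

2

All of these have 10 electrons (isoelectronic). With the same electron cloud, the ion with the most protons pulls it in tightest. Nuclear charges: Si4+ (Z=14), Al3+ (Z=13), Mg2+ (Z=12), F- (Z=9), O2- (Z=8), N3- (Z=7). Highest Z is smallest.
Placing each against Mg2+: smaller — Si4+, Al3+; larger — F-, O2-, N3-. That's 2.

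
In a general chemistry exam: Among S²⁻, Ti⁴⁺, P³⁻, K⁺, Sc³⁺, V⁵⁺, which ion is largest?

P³⁻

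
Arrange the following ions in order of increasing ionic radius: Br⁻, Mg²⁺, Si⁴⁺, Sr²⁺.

Electron counts and nuclear charges: Si⁴⁺ has 10 e⁻ (Z=14), Mg²⁺ has 10 e⁻ (Z=12), Sr²⁺ has 36 e⁻ (Z=38), Br⁻ has 36 e⁻ (Z=35). Si⁴⁺ < Mg²⁺ (both 10 e⁻, Z=14>12); Mg²⁺ < Sr²⁺ (same group, period 3 vs 5); Sr²⁺ < Br⁻ (isoelectronic, higher Z=38 is smaller).

Si⁴⁺ < Mg²⁺ < Sr²⁺ < Br⁻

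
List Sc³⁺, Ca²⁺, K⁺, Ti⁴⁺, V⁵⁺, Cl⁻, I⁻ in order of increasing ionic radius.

V⁵⁺ (Z=23, 18 e⁻), Ti⁴⁺ (Z=22, 18 e⁻), Sc³⁺ (Z=21, 18 e⁻), Ca²⁺ (Z=20, 18 e⁻), K⁺ (Z=19, 18 e⁻), Cl⁻ (Z=17, 18 e⁻), I⁻ (Z=53, 54 e⁻). V⁵⁺ < Ti⁴⁺ (isoelectronic, higher Z=23 is smaller); Ti⁴⁺ < Sc³⁺ (isoelectronic, higher Z=22 is smaller); Sc³⁺ < Ca²⁺ (isoelectronic, higher Z=21 is smaller); Ca²⁺ < K⁺ (isoelectronic, higher Z=20 is smaller); K⁺ < Cl⁻ (both 18 e⁻, Z=19>17); Cl⁻ < I⁻ (same group, period 3 vs 5).

V⁵⁺ < Ti⁴⁺ < Sc³⁺ < Ca²⁺ < K⁺ < Cl⁻ < I⁻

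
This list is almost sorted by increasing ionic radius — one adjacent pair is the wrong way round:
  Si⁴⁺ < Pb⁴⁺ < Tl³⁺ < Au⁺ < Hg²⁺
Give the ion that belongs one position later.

Au⁺

Compare adjacent ions: Hg²⁺ and Au⁺ share 78 electrons; the higher nuclear charge on Hg (Z=80) contracts it more, so Hg²⁺ < Au⁺ — yet in this increasing list Au⁺ sits before Hg²⁺. Nothing else is reversed, so Au⁺ should move one place to the right.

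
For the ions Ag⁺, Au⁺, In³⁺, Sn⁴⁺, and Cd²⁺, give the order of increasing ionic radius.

Work out protons and electrons: Sn⁴⁺: 46 e⁻, Z=50, In³⁺: 46 e⁻, Z=49, Cd²⁺: 46 e⁻, Z=48, Ag⁺: 46 e⁻, Z=47, Au⁺: 78 e⁻, Z=79. Sn⁴⁺ < In³⁺ (both 46 e⁻, Z=50>49); In³⁺ < Cd²⁺ (isoelectronic, higher Z=49 is smaller); Cd²⁺ < Ag⁺ (isoelectronic, higher Z=48 is smaller); Ag⁺ < Au⁺ (same group, 1 shell fewer).

Sn⁴⁺ < In³⁺ < Cd²⁺ < Ag⁺ < Au⁺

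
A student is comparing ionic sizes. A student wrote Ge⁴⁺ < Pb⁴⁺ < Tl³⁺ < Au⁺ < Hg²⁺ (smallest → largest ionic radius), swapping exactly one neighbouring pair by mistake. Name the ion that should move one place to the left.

Compare adjacent ions: both have 78 electrons but Z(Hg)=80 > Z(Au)=79, so Hg²⁺ should be the smaller of the two — yet in this increasing list Au⁺ sits before Hg²⁺. Nothing else is reversed, so Hg²⁺ should move one place to the left.

Hg²⁺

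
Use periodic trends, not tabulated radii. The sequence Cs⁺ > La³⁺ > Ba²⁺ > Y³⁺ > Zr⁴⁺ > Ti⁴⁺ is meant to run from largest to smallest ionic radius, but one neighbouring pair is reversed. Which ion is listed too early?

La³⁺

Check each adjacent pair. La³⁺ and Ba²⁺ are reversed: they are isoelectronic (54 e⁻) and La has more protons than Ba (57 vs 56), making La³⁺ smaller. No other neighbouring pair contradicts the periodic trends, so La³⁺ is the ion listed too early.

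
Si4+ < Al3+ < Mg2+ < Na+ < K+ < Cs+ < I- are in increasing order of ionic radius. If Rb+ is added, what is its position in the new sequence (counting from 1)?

Si4+: 10 e⁻, Z=14, Al3+: 10 e⁻, Z=13, Mg2+: 10 e⁻, Z=12, Na+: 10 e⁻, Z=11, K+: 18 e⁻, Z=19, Rb+: 36 e⁻, Z=37, Cs+: 54 e⁻, Z=55, I-: 54 e⁻, Z=53. Si4+ < Al3+ (isoelectronic, higher Z=14 is smaller); Al3+ < Mg2+ (both 10 e⁻, Z=13>12); Mg2+ < Na+ (both 10 e⁻, Z=12>11); Na+ < K+ (same group, period 3 vs 4); K+ < Rb+ (same group, 1 shell fewer); Rb+ < Cs+ (same group, period 5 vs 6); Cs+ < I- (isoelectronic, higher Z=55 is smaller).
Putting Rb+ in gives Si4+ < Al3+ < Mg2+ < Na+ < K+ < Rb+ < Cs+ < I-; it lands at slot 6.

6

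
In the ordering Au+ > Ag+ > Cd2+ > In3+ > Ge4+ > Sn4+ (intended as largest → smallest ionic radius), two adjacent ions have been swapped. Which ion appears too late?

Scanning neighbour by neighbour, only Ge4+/Sn4+ violates a trend: Ge4+ and Sn4+ are in one column with the same charge; the lighter period-4 ion has one fewer shell and is smaller. That makes Sn4+ the one sitting a position late relative to where it belongs.

Sn4+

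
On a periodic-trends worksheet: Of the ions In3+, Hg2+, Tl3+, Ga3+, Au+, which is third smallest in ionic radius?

Tl3+

Ga3+: 28 e⁻, Z=31, In3+: 46 e⁻, Z=49, Tl3+: 78 e⁻, Z=81, Hg2+: 78 e⁻, Z=80, Au+: 78 e⁻, Z=79. Ga3+ < In3+ (same group, period 4 vs 5); In3+ < Tl3+ (same group, 1 shell fewer); Tl3+ < Hg2+ (both 78 e⁻, Z=81>80); Hg2+ < Au+ (both 78 e⁻, Z=80>79).
So the order is Ga3+ < In3+ < Tl3+ < Hg2+ < Au+; the 3rd-smallest ion is Tl3+.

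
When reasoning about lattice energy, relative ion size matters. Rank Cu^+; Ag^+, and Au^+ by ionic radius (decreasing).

Au^+ > Ag^+ > Cu^+

All are in the same group with charge +1. Radius grows down the group as n (the outermost shell) increases.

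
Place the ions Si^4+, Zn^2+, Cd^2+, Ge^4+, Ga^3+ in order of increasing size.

Si^4+ < Ge^4+ < Ga^3+ < Zn^2+ < Cd^2+

Work out protons and electrons: Si^4+ (Z=14, 10 e⁻), Ge^4+ (Z=32, 28 e⁻), Ga^3+ (Z=31, 28 e⁻), Zn^2+ (Z=30, 28 e⁻), Cd^2+ (Z=48, 46 e⁻). Si^4+ < Ge^4+ (same group, period 3 vs 4); Ge^4+ < Ga^3+ (isoelectronic, higher Z=32 is smaller); Ga^3+ < Zn^2+ (isoelectronic, higher Z=31 is smaller); Zn^2+ < Cd^2+ (same group, 1 shell fewer).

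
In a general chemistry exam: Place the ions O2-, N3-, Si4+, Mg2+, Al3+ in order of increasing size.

Si4+ < Al3+ < Mg2+ < O2- < N3-

Each ion has 10 electrons. The ranking follows nuclear charge in reverse — greater Z gives a smaller radius. Si4+ (Z=14), Al3+ (Z=13), Mg2+ (Z=12), O2- (Z=8), N3- (Z=7).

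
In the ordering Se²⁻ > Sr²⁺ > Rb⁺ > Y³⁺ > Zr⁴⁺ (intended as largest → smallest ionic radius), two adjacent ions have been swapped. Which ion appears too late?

Check each adjacent pair. Sr²⁺ and Rb⁺ are reversed: both have 36 electrons but Z(Sr)=38 > Z(Rb)=37, so Sr²⁺ should be the smaller of the two. No other neighbouring pair contradicts the periodic trends, so Rb⁺ is the ion listed too late.

Rb⁺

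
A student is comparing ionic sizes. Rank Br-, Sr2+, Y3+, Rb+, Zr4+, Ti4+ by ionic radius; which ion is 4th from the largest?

Electron counts and nuclear charges: Ti4+ (Z=22, 18 e⁻), Zr4+ (Z=40, 36 e⁻), Y3+ (Z=39, 36 e⁻), Sr2+ (Z=38, 36 e⁻), Rb+ (Z=37, 36 e⁻), Br- (Z=35, 36 e⁻). Ti4+ < Zr4+ (same group, period 4 vs 5); Zr4+ < Y3+ (isoelectronic, higher Z=40 is smaller); Y3+ < Sr2+ (both 36 e⁻, Z=39>38); Sr2+ < Rb+ (both 36 e⁻, Z=38>37); Rb+ < Br- (isoelectronic, higher Z=37 is smaller).
That gives Ti4+ < Zr4+ < Y3+ < Sr2+ < Rb+ < Br-. From the largest end, number 4 is Y3+.

Y3+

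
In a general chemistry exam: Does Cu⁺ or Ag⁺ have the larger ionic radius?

Ag⁺

These ions sit in one column with identical charge. Each step down the periodic table adds a principal shell, increasing the radius.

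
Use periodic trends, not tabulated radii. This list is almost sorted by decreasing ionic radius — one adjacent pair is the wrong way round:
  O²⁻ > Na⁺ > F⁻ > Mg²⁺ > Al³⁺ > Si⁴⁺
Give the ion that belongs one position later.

Compare adjacent ions: Na⁺ and F⁻ share 10 electrons; the higher nuclear charge on Na (Z=11) contracts it more, so Na⁺ < F⁻ — yet in this decreasing list Na⁺ sits before F⁻. Nothing else is reversed, so Na⁺ should move one place to the right.

Na⁺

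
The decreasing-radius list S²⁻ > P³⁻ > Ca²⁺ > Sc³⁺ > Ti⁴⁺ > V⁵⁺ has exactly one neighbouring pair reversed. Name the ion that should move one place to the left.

P³⁻

Scanning neighbour by neighbour, only S²⁻/P³⁻ violates a trend: S²⁻ and P³⁻ share 18 electrons; the higher nuclear charge on S (Z=16) contracts it more, so S²⁻ < P³⁻. That makes P³⁻ the one sitting a position late relative to where it belongs.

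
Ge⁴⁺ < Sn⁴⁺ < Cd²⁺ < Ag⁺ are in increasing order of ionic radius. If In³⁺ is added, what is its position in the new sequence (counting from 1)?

Tabulating Z and e⁻: Ge⁴⁺ (Z=32, 28 e⁻), Sn⁴⁺ (Z=50, 46 e⁻), In³⁺ (Z=49, 46 e⁻), Cd²⁺ (Z=48, 46 e⁻), Ag⁺ (Z=47, 46 e⁻). Ge⁴⁺ < Sn⁴⁺ (same group, 1 shell fewer); Sn⁴⁺ < In³⁺ (isoelectronic, higher Z=50 is smaller); In³⁺ < Cd²⁺ (both 46 e⁻, Z=49>48); Cd²⁺ < Ag⁺ (isoelectronic, higher Z=48 is smaller).
Putting In³⁺ in gives Ge⁴⁺ < Sn⁴⁺ < In³⁺ < Cd²⁺ < Ag⁺; it lands at slot 3.

3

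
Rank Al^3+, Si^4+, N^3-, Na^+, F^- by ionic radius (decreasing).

Isoelectronic series (10 e⁻ each). Size is set by nuclear charge: more protons means a smaller ion. Si^4+ (Z=14), Al^3+ (Z=13), Na^+ (Z=11), F^- (Z=9), N^3- (Z=7).

N^3- > F^- > Na^+ > Al^3+ > Si^4+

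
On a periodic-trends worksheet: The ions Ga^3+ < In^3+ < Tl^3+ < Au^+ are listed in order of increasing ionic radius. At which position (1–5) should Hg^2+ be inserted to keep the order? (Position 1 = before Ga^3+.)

4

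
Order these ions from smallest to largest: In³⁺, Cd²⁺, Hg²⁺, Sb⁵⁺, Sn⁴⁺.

Sb⁵⁺ < Sn⁴⁺ < In³⁺ < Cd²⁺ < Hg²⁺

Electron counts and nuclear charges: Sb⁵⁺ (Z=51, 46 e⁻), Sn⁴⁺ (Z=50, 46 e⁻), In³⁺ (Z=49, 46 e⁻), Cd²⁺ (Z=48, 46 e⁻), Hg²⁺ (Z=80, 78 e⁻). Sb⁵⁺ < Sn⁴⁺ (isoelectronic, higher Z=51 is smaller); Sn⁴⁺ < In³⁺ (isoelectronic, higher Z=50 is smaller); In³⁺ < Cd²⁺ (isoelectronic, higher Z=49 is smaller); Cd²⁺ < Hg²⁺ (same group, period 5 vs 6).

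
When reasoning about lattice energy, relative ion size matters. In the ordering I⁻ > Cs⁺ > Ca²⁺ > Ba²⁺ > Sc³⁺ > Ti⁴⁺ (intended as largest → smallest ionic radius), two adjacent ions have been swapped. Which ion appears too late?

Compare adjacent ions: Ca²⁺ and Ba²⁺ are in one column with the same charge; the lighter period-4 ion has 2 fewer shells and is smaller — yet in this decreasing list Ca²⁺ sits before Ba²⁺. Nothing else is reversed, so Ba²⁺ should move one place to the left.

Ba²⁺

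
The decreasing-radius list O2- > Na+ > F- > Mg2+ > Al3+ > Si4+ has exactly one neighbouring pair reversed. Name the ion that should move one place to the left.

F-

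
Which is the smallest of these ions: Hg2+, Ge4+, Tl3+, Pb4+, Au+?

Ge4+

First list Z and electron count for each: Ge4+: 28 e⁻, Z=32, Pb4+: 78 e⁻, Z=82, Tl3+: 78 e⁻, Z=81, Hg2+: 78 e⁻, Z=80, Au+: 78 e⁻, Z=79. Ge4+ < Pb4+ (same group, 2 shells fewer); Pb4+ < Tl3+ (isoelectronic, higher Z=82 is smaller); Tl3+ < Hg2+ (both 78 e⁻, Z=81>80); Hg2+ < Au+ (both 78 e⁻, Z=80>79).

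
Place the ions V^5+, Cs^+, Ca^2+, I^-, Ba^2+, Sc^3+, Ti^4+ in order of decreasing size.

Tabulating Z and e⁻: V^5+ has 18 e⁻ (Z=23), Ti^4+ has 18 e⁻ (Z=22), Sc^3+ has 18 e⁻ (Z=21), Ca^2+ has 18 e⁻ (Z=20), Ba^2+ has 54 e⁻ (Z=56), Cs^+ has 54 e⁻ (Z=55), I^- has 54 e⁻ (Z=53). V^5+ < Ti^4+ (isoelectronic, higher Z=23 is smaller); Ti^4+ < Sc^3+ (both 18 e⁻, Z=22>21); Sc^3+ < Ca^2+ (isoelectronic, higher Z=21 is smaller); Ca^2+ < Ba^2+ (same group, period 4 vs 6); Ba^2+ < Cs^+ (both 54 e⁻, Z=56>55); Cs^+ < I^- (isoelectronic, higher Z=55 is smaller).

I^- > Cs^+ > Ba^2+ > Ca^2+ > Sc^3+ > Ti^4+ > V^5+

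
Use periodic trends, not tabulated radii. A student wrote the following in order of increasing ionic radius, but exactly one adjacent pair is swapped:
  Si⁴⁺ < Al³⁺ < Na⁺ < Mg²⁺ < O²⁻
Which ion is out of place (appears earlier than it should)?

The pair Na⁺, Mg²⁺ is the wrong way round — Mg²⁺ and Na⁺ share 10 electrons; the higher nuclear charge on Mg (Z=12) contracts it more, so Mg²⁺ < Na⁺. All other adjacent pairs agree with periodic trends, so Na⁺ is the misplaced ion.

Na⁺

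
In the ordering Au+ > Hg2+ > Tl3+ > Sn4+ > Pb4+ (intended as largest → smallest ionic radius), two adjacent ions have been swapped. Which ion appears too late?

Pb4+

Check each adjacent pair. Sn4+ and Pb4+ are reversed: Sn4+ and Pb4+ are in one column with the same charge; the lighter period-5 ion has one fewer shell and is smaller. No other neighbouring pair contradicts the periodic trends, so Pb4+ is the ion listed too late.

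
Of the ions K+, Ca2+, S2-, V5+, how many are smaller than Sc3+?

1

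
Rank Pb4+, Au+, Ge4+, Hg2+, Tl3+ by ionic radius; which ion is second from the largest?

Hg2+

Work out protons and electrons: Ge4+: 28 e⁻, Z=32, Pb4+: 78 e⁻, Z=82, Tl3+: 78 e⁻, Z=81, Hg2+: 78 e⁻, Z=80, Au+: 78 e⁻, Z=79. Ge4+ < Pb4+ (same group, period 4 vs 6); Pb4+ < Tl3+ (both 78 e⁻, Z=82>81); Tl3+ < Hg2+ (both 78 e⁻, Z=81>80); Hg2+ < Au+ (both 78 e⁻, Z=80>79).
Full ascending order: Ge4+ < Pb4+ < Tl3+ < Hg2+ < Au+. Counting from the largest, position 2 is Hg2+.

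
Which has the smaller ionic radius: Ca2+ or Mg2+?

Mg2+

These ions sit in one column with identical charge. Each step down the periodic table adds a principal shell, increasing the radius.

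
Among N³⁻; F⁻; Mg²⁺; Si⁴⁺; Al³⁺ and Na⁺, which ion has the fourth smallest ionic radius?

Na⁺

These species are isoelectronic with 10 electrons. The only difference is the number of protons: Si⁴⁺ (Z=14), Al³⁺ (Z=13), Mg²⁺ (Z=12), Na⁺ (Z=11), F⁻ (Z=9), N³⁻ (Z=7). The strongest nuclear pull (Si⁴⁺) gives the smallest ion.
Ordering: Si⁴⁺ < Al³⁺ < Mg²⁺ < Na⁺ < F⁻ < N³⁻. The fourth smallest is Na⁺.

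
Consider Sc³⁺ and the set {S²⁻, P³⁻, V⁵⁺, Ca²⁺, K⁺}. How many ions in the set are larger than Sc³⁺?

Each ion has 18 electrons. The ranking follows nuclear charge in reverse — greater Z gives a smaller radius. V⁵⁺ (Z=23), Sc³⁺ (Z=21), Ca²⁺ (Z=20), K⁺ (Z=19), S²⁻ (Z=16), P³⁻ (Z=15).
Placing each against Sc³⁺: smaller — V⁵⁺; larger — Ca²⁺, K⁺, S²⁻, P³⁻. Count: 4.

4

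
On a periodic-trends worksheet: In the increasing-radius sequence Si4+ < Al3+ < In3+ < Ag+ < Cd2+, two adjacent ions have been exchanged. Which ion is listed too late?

The pair Ag+, Cd2+ is the wrong way round — both have 46 electrons but Z(Cd)=48 > Z(Ag)=47, so Cd2+ should be the smaller of the two. All other adjacent pairs agree with periodic trends, so Cd2+ is the misplaced ion.

Cd2+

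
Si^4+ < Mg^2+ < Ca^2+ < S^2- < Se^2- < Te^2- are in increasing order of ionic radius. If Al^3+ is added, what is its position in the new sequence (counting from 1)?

Si^4+ has 10 e⁻ (Z=14), Al^3+ has 10 e⁻ (Z=13), Mg^2+ has 10 e⁻ (Z=12), Ca^2+ has 18 e⁻ (Z=20), S^2- has 18 e⁻ (Z=16), Se^2- has 36 e⁻ (Z=34), Te^2- has 54 e⁻ (Z=52). Si^4+ < Al^3+ (both 10 e⁻, Z=14>13); Al^3+ < Mg^2+ (isoelectronic, higher Z=13 is smaller); Mg^2+ < Ca^2+ (same group, period 3 vs 4); Ca^2+ < S^2- (isoelectronic, higher Z=20 is smaller); S^2- < Se^2- (same group, period 3 vs 4); Se^2- < Te^2- (same group, 1 shell fewer).
Putting Al^3+ in gives Si^4+ < Al^3+ < Mg^2+ < Ca^2+ < S^2- < Se^2- < Te^2-; it lands at slot 2.

2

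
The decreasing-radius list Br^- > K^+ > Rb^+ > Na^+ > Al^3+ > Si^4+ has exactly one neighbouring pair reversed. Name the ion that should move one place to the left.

The pair K^+, Rb^+ is the wrong way round — both in group 1 with the same charge; K^+ (period 4) has the smaller radius. All other adjacent pairs agree with periodic trends, so Rb^+ is the misplaced ion.

Rb^+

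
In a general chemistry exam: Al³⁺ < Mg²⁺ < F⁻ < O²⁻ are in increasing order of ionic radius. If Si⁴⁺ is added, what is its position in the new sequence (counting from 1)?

These species are isoelectronic with 10 electrons. The only difference is the number of protons: Si⁴⁺ (Z=14), Al³⁺ (Z=13), Mg²⁺ (Z=12), F⁻ (Z=9), O²⁻ (Z=8). The strongest nuclear pull (Si⁴⁺) gives the smallest ion.
Putting Si⁴⁺ in gives Si⁴⁺ < Al³⁺ < Mg²⁺ < F⁻ < O²⁻; it lands at slot 1.

1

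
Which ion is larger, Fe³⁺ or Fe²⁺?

Fe²⁺

For a single element, ionic radius drops as positive charge rises — Fe³⁺ < Fe²⁺.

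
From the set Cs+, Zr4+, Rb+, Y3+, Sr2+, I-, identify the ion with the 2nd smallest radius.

Tabulating Z and e⁻: Zr4+ (Z=40, 36 e⁻), Y3+ (Z=39, 36 e⁻), Sr2+ (Z=38, 36 e⁻), Rb+ (Z=37, 36 e⁻), Cs+ (Z=55, 54 e⁻), I- (Z=53, 54 e⁻). Zr4+ < Y3+ (isoelectronic, higher Z=40 is smaller); Y3+ < Sr2+ (isoelectronic, higher Z=39 is smaller); Sr2+ < Rb+ (isoelectronic, higher Z=38 is smaller); Rb+ < Cs+ (same group, period 5 vs 6); Cs+ < I- (both 54 e⁻, Z=55>53).
That gives Zr4+ < Y3+ < Sr2+ < Rb+ < Cs+ < I-. From the smallest end, number 2 is Y3+.

Y3+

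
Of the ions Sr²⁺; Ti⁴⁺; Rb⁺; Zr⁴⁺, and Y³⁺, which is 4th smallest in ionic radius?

First list Z and electron count for each: Ti⁴⁺ (Z=22, 18 e⁻), Zr⁴⁺ (Z=40, 36 e⁻), Y³⁺ (Z=39, 36 e⁻), Sr²⁺ (Z=38, 36 e⁻), Rb⁺ (Z=37, 36 e⁻). Ti⁴⁺ < Zr⁴⁺ (same group, period 4 vs 5); Zr⁴⁺ < Y³⁺ (isoelectronic, higher Z=40 is smaller); Y³⁺ < Sr²⁺ (both 36 e⁻, Z=39>38); Sr²⁺ < Rb⁺ (both 36 e⁻, Z=38>37).
So the order is Ti⁴⁺ < Zr⁴⁺ < Y³⁺ < Sr²⁺ < Rb⁺; the 4th-smallest ion is Sr²⁺.

Sr²⁺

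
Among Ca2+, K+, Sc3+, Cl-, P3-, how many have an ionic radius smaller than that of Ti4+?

0

Isoelectronic series (18 e⁻ each). Size is set by nuclear charge: more protons means a smaller ion. Ti4+ (Z=22), Sc3+ (Z=21), Ca2+ (Z=20), K+ (Z=19), Cl- (Z=17), P3- (Z=15).
Placing each against Ti4+: smaller — none; larger — Sc3+, Ca2+, K+, Cl-, P3-. That's 0.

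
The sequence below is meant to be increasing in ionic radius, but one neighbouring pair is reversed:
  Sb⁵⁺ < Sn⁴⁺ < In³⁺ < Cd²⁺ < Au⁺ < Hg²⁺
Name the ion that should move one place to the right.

Au⁺

Compare adjacent ions: they are isoelectronic (78 e⁻) and Hg has more protons than Au (80 vs 79), making Hg²⁺ smaller — yet in this increasing list Au⁺ sits before Hg²⁺. Nothing else is reversed, so Au⁺ should move one place to the right.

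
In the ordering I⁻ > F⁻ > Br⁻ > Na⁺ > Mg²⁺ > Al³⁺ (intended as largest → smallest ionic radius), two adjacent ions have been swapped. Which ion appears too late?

Compare adjacent ions: same group and charge — period 2 sits above period 4, so F⁻ is smaller — yet in this decreasing list F⁻ sits before Br⁻. Nothing else is reversed, so Br⁻ should move one place to the left.

Br⁻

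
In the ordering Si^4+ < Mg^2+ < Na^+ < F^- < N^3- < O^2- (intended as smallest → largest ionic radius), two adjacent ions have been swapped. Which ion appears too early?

Check each adjacent pair. N^3- and O^2- are reversed: O^2- and N^3- share 10 electrons; the higher nuclear charge on O (Z=8) contracts it more, so O^2- < N^3-. No other neighbouring pair contradicts the periodic trends, so N^3- is the ion listed too early.

N^3-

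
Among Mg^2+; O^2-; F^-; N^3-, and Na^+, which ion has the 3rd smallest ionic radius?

F^-

Isoelectronic series (10 e⁻ each). Size is set by nuclear charge: more protons means a smaller ion. Mg^2+ (Z=12), Na^+ (Z=11), F^- (Z=9), O^2- (Z=8), N^3- (Z=7).
So the order is Mg^2+ < Na^+ < F^- < O^2- < N^3-; the 3rd-smallest ion is F^-.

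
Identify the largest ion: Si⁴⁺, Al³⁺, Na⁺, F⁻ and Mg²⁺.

Each ion has 10 electrons. The ranking follows nuclear charge in reverse — greater Z gives a smaller radius. Si⁴⁺ (Z=14), Al³⁺ (Z=13), Mg²⁺ (Z=12), Na⁺ (Z=11), F⁻ (Z=9).

F⁻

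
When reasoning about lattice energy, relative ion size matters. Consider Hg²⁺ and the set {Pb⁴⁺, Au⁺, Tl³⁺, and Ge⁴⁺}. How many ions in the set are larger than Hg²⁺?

1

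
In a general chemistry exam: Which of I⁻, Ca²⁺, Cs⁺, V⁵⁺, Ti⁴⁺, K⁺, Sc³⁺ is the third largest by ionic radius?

Tabulating Z and e⁻: V⁵⁺: 18 e⁻, Z=23, Ti⁴⁺: 18 e⁻, Z=22, Sc³⁺: 18 e⁻, Z=21, Ca²⁺: 18 e⁻, Z=20, K⁺: 18 e⁻, Z=19, Cs⁺: 54 e⁻, Z=55, I⁻: 54 e⁻, Z=53. V⁵⁺ < Ti⁴⁺ (isoelectronic, higher Z=23 is smaller); Ti⁴⁺ < Sc³⁺ (isoelectronic, higher Z=22 is smaller); Sc³⁺ < Ca²⁺ (both 18 e⁻, Z=21>20); Ca²⁺ < K⁺ (both 18 e⁻, Z=20>19); K⁺ < Cs⁺ (same group, 2 shells fewer); Cs⁺ < I⁻ (both 54 e⁻, Z=55>53).
So the order is V⁵⁺ < Ti⁴⁺ < Sc³⁺ < Ca²⁺ < K⁺ < Cs⁺ < I⁻; the 3rd-largest ion is K⁺.

K⁺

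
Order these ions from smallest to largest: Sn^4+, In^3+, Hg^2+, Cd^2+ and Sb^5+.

Sb^5+ < Sn^4+ < In^3+ < Cd^2+ < Hg^2+

Electron counts and nuclear charges: Sb^5+: 46 e⁻, Z=51, Sn^4+: 46 e⁻, Z=50, In^3+: 46 e⁻, Z=49, Cd^2+: 46 e⁻, Z=48, Hg^2+: 78 e⁻, Z=80. Sb^5+ < Sn^4+ (both 46 e⁻, Z=51>50); Sn^4+ < In^3+ (isoelectronic, higher Z=50 is smaller); In^3+ < Cd^2+ (isoelectronic, higher Z=49 is smaller); Cd^2+ < Hg^2+ (same group, period 5 vs 6).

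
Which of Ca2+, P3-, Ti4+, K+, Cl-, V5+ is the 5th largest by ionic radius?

Isoelectronic series (18 e⁻ each). Size is set by nuclear charge: more protons means a smaller ion. V5+ (Z=23), Ti4+ (Z=22), Ca2+ (Z=20), K+ (Z=19), Cl- (Z=17), P3- (Z=15).
Ordering: V5+ < Ti4+ < Ca2+ < K+ < Cl- < P3-. The 5th largest is Ti4+.

Ti4+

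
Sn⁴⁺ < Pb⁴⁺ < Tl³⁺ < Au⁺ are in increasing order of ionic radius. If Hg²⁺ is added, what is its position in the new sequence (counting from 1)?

4

Tabulating Z and e⁻: Sn⁴⁺ (Z=50, 46 e⁻), Pb⁴⁺ (Z=82, 78 e⁻), Tl³⁺ (Z=81, 78 e⁻), Hg²⁺ (Z=80, 78 e⁻), Au⁺ (Z=79, 78 e⁻). Sn⁴⁺ < Pb⁴⁺ (same group, period 5 vs 6); Pb⁴⁺ < Tl³⁺ (isoelectronic, higher Z=82 is smaller); Tl³⁺ < Hg²⁺ (both 78 e⁻, Z=81>80); Hg²⁺ < Au⁺ (isoelectronic, higher Z=80 is smaller).
Putting Hg²⁺ in gives Sn⁴⁺ < Pb⁴⁺ < Tl³⁺ < Hg²⁺ < Au⁺; it lands at slot 4.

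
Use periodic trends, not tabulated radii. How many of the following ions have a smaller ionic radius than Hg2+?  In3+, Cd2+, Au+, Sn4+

3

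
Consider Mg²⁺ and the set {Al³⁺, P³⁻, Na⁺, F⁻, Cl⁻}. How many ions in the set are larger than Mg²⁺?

4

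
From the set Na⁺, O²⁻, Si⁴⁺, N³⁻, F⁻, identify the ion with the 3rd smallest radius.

F⁻

All of these have 10 electrons (isoelectronic). With the same electron cloud, the ion with the most protons pulls it in tightest. Nuclear charges: Si⁴⁺ (Z=14), Na⁺ (Z=11), F⁻ (Z=9), O²⁻ (Z=8), N³⁻ (Z=7). Highest Z is smallest.
That gives Si⁴⁺ < Na⁺ < F⁻ < O²⁻ < N³⁻. From the smallest end, number 3 is F⁻.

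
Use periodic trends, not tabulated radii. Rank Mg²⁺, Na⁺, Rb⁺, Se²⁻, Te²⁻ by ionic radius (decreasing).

Te²⁻ > Se²⁻ > Rb⁺ > Na⁺ > Mg²⁺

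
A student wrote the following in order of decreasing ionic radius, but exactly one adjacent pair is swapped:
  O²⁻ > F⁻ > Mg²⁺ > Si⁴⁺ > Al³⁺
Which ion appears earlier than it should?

Si⁴⁺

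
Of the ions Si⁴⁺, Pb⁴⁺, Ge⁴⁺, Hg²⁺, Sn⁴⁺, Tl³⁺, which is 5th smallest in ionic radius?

Tl³⁺

Tabulating Z and e⁻: Si⁴⁺: 10 e⁻, Z=14, Ge⁴⁺: 28 e⁻, Z=32, Sn⁴⁺: 46 e⁻, Z=50, Pb⁴⁺: 78 e⁻, Z=82, Tl³⁺: 78 e⁻, Z=81, Hg²⁺: 78 e⁻, Z=80. Si⁴⁺ < Ge⁴⁺ (same group, period 3 vs 4); Ge⁴⁺ < Sn⁴⁺ (same group, 1 shell fewer); Sn⁴⁺ < Pb⁴⁺ (same group, period 5 vs 6); Pb⁴⁺ < Tl³⁺ (isoelectronic, higher Z=82 is smaller); Tl³⁺ < Hg²⁺ (both 78 e⁻, Z=81>80).
Full ascending order: Si⁴⁺ < Ge⁴⁺ < Sn⁴⁺ < Pb⁴⁺ < Tl³⁺ < Hg²⁺. Counting from the smallest, position 5 is Tl³⁺.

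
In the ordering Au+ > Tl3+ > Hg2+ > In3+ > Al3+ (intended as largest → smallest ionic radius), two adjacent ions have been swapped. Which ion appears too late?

Hg2+

Scanning neighbour by neighbour, only Tl3+/Hg2+ violates a trend: both have 78 electrons but Z(Tl)=81 > Z(Hg)=80, so Tl3+ should be the smaller of the two. That makes Hg2+ the one sitting a position late relative to where it belongs.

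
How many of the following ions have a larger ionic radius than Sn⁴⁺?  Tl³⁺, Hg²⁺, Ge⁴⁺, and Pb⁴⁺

3

Tabulating Z and e⁻: Ge⁴⁺ (Z=32, 28 e⁻), Sn⁴⁺ (Z=50, 46 e⁻), Pb⁴⁺ (Z=82, 78 e⁻), Tl³⁺ (Z=81, 78 e⁻), Hg²⁺ (Z=80, 78 e⁻). Ge⁴⁺ < Sn⁴⁺ (same group, period 4 vs 5); Sn⁴⁺ < Pb⁴⁺ (same group, period 5 vs 6); Pb⁴⁺ < Tl³⁺ (both 78 e⁻, Z=82>81); Tl³⁺ < Hg²⁺ (isoelectronic, higher Z=81 is smaller).
Relative to Sn⁴⁺, the ions that are larger are Pb⁴⁺, Tl³⁺, Hg²⁺. So 3 are larger.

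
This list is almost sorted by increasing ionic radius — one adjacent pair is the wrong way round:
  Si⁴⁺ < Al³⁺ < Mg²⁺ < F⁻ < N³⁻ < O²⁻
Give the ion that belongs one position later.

Compare adjacent ions: both have 10 electrons but Z(O)=8 > Z(N)=7, so O²⁻ should be the smaller of the two — yet in this increasing list N³⁻ sits before O²⁻. Nothing else is reversed, so N³⁻ should move one place to the right.

N³⁻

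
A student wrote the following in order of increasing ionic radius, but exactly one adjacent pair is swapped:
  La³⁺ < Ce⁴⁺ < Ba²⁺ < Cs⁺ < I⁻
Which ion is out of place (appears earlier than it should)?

La³⁺

The pair La³⁺, Ce⁴⁺ is the wrong way round — Ce⁴⁺ and La³⁺ share 54 electrons; the higher nuclear charge on Ce (Z=58) contracts it more, so Ce⁴⁺ < La³⁺. All other adjacent pairs agree with periodic trends, so La³⁺ is the misplaced ion.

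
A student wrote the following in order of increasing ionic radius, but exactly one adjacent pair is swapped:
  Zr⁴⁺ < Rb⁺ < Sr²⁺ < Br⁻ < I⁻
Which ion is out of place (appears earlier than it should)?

Rb⁺

The pair Rb⁺, Sr²⁺ is the wrong way round — both have 36 electrons but Z(Sr)=38 > Z(Rb)=37, so Sr²⁺ should be the smaller of the two. All other adjacent pairs agree with periodic trends, so Rb⁺ is the misplaced ion.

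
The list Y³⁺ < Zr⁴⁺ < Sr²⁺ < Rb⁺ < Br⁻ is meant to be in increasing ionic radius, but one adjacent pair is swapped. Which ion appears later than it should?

Check each adjacent pair. Y³⁺ and Zr⁴⁺ are reversed: both have 36 electrons but Z(Zr)=40 > Z(Y)=39, so Zr⁴⁺ should be the smaller of the two. No other neighbouring pair contradicts the periodic trends, so Zr⁴⁺ is the ion listed too late.

Zr⁴⁺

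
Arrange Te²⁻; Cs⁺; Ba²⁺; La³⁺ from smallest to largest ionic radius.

La³⁺ < Ba²⁺ < Cs⁺ < Te²⁻

All of these have 54 electrons (isoelectronic). With the same electron cloud, the ion with the most protons pulls it in tightest. Nuclear charges: La³⁺ (Z=57), Ba²⁺ (Z=56), Cs⁺ (Z=55), Te²⁻ (Z=52). Highest Z is smallest.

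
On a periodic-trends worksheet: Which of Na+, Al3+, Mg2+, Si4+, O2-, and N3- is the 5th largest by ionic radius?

Al3+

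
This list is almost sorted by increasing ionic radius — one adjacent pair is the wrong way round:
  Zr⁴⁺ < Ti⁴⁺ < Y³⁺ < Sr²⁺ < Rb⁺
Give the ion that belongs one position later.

Zr⁴⁺

Compare adjacent ions: both in group 4 with the same charge; Ti⁴⁺ (period 4) has the smaller radius — yet in this increasing list Zr⁴⁺ sits before Ti⁴⁺. Nothing else is reversed, so Zr⁴⁺ should move one place to the right.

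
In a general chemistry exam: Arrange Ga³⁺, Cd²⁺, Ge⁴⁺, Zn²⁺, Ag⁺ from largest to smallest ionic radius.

Tabulating Z and e⁻: Ge⁴⁺ has 28 e⁻ (Z=32), Ga³⁺ has 28 e⁻ (Z=31), Zn²⁺ has 28 e⁻ (Z=30), Cd²⁺ has 46 e⁻ (Z=48), Ag⁺ has 46 e⁻ (Z=47). Ge⁴⁺ < Ga³⁺ (isoelectronic, higher Z=32 is smaller); Ga³⁺ < Zn²⁺ (both 28 e⁻, Z=31>30); Zn²⁺ < Cd²⁺ (same group, 1 shell fewer); Cd²⁺ < Ag⁺ (both 46 e⁻, Z=48>47).

Ag⁺ > Cd²⁺ > Zn²⁺ > Ga³⁺ > Ge⁴⁺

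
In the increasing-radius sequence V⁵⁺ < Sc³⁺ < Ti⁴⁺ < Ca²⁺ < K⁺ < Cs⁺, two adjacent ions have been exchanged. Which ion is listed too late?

Check each adjacent pair. Sc³⁺ and Ti⁴⁺ are reversed: Ti⁴⁺ and Sc³⁺ share 18 electrons; the higher nuclear charge on Ti (Z=22) contracts it more, so Ti⁴⁺ < Sc³⁺. No other neighbouring pair contradicts the periodic trends, so Ti⁴⁺ is the ion listed too late.

Ti⁴⁺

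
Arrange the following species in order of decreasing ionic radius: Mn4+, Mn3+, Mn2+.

Mn2+ > Mn3+ > Mn4+

These are all Mn ions. Removing more electrons (higher positive charge) pulls the remaining electrons in closer, so Mn4+ is smallest and Mn2+ is largest.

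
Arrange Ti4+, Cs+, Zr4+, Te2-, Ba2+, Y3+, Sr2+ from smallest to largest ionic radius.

Ti4+ < Zr4+ < Y3+ < Sr2+ < Ba2+ < Cs+ < Te2-

Electron counts and nuclear charges: Ti4+ (Z=22, 18 e⁻), Zr4+ (Z=40, 36 e⁻), Y3+ (Z=39, 36 e⁻), Sr2+ (Z=38, 36 e⁻), Ba2+ (Z=56, 54 e⁻), Cs+ (Z=55, 54 e⁻), Te2- (Z=52, 54 e⁻). Ti4+ < Zr4+ (same group, 1 shell fewer); Zr4+ < Y3+ (both 36 e⁻, Z=40>39); Y3+ < Sr2+ (both 36 e⁻, Z=39>38); Sr2+ < Ba2+ (same group, period 5 vs 6); Ba2+ < Cs+ (isoelectronic, higher Z=56 is smaller); Cs+ < Te2- (both 54 e⁻, Z=55>52).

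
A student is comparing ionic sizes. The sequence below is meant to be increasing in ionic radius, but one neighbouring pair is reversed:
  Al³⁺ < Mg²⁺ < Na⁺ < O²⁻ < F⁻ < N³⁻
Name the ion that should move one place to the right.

Check each adjacent pair. O²⁻ and F⁻ are reversed: both have 10 electrons but Z(F)=9 > Z(O)=8, so F⁻ should be the smaller of the two. No other neighbouring pair contradicts the periodic trends, so O²⁻ is the ion listed too early.

O²⁻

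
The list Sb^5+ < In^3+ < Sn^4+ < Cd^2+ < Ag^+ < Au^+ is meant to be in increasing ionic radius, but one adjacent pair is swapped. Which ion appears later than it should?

Sn^4+

Scanning neighbour by neighbour, only In^3+/Sn^4+ violates a trend: both have 46 electrons but Z(Sn)=50 > Z(In)=49, so Sn^4+ should be the smaller of the two. That makes Sn^4+ the one sitting a position late relative to where it belongs.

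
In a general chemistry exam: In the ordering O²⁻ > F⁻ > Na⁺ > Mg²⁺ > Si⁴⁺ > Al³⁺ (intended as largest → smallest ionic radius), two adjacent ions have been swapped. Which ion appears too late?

Compare adjacent ions: they are isoelectronic (10 e⁻) and Si has more protons than Al (14 vs 13), making Si⁴⁺ smaller — yet in this decreasing list Si⁴⁺ sits before Al³⁺. Nothing else is reversed, so Al³⁺ should move one place to the left.

Al³⁺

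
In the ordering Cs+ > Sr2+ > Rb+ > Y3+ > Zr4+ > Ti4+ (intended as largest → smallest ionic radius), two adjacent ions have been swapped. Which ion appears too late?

Check each adjacent pair. Sr2+ and Rb+ are reversed: both have 36 electrons but Z(Sr)=38 > Z(Rb)=37, so Sr2+ should be the smaller of the two. No other neighbouring pair contradicts the periodic trends, so Rb+ is the ion listed too late.

Rb+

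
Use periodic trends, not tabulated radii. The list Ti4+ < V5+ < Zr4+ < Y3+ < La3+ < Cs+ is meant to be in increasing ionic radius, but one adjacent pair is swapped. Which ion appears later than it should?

V5+

Check each adjacent pair. Ti4+ and V5+ are reversed: they are isoelectronic (18 e⁻) and V has more protons than Ti (23 vs 22), making V5+ smaller. No other neighbouring pair contradicts the periodic trends, so V5+ is the ion listed too late.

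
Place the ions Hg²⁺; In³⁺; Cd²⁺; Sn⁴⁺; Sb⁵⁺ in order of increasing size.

Tabulating Z and e⁻: Sb⁵⁺ has 46 e⁻ (Z=51), Sn⁴⁺ has 46 e⁻ (Z=50), In³⁺ has 46 e⁻ (Z=49), Cd²⁺ has 46 e⁻ (Z=48), Hg²⁺ has 78 e⁻ (Z=80). Sb⁵⁺ < Sn⁴⁺ (isoelectronic, higher Z=51 is smaller); Sn⁴⁺ < In³⁺ (both 46 e⁻, Z=50>49); In³⁺ < Cd²⁺ (both 46 e⁻, Z=49>48); Cd²⁺ < Hg²⁺ (same group, period 5 vs 6).

Sb⁵⁺ < Sn⁴⁺ < In³⁺ < Cd²⁺ < Hg²⁺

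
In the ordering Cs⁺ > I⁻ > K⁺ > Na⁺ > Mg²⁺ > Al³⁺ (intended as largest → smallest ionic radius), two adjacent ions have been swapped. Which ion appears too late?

I⁻

Scanning neighbour by neighbour, only Cs⁺/I⁻ violates a trend: Cs⁺ and I⁻ share 54 electrons; the higher nuclear charge on Cs (Z=55) contracts it more, so Cs⁺ < I⁻. That makes I⁻ the one sitting a position late relative to where it belongs.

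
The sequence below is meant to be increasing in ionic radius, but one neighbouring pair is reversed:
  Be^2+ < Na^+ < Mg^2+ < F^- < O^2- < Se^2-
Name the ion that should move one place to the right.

Na^+

Check each adjacent pair. Na^+ and Mg^2+ are reversed: Mg^2+ and Na^+ share 10 electrons; the higher nuclear charge on Mg (Z=12) contracts it more, so Mg^2+ < Na^+. No other neighbouring pair contradicts the periodic trends, so Na^+ is the ion listed too early.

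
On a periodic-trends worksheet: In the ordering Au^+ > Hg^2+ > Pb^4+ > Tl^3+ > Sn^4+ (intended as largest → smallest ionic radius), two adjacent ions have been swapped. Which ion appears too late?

Tl^3+

The pair Pb^4+, Tl^3+ is the wrong way round — both have 78 electrons but Z(Pb)=82 > Z(Tl)=81, so Pb^4+ should be the smaller of the two. All other adjacent pairs agree with periodic trends, so Tl^3+ is the misplaced ion.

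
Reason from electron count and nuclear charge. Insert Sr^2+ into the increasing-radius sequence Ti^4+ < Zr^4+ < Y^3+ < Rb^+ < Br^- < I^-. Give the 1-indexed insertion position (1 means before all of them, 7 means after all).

4

Work out protons and electrons: Ti^4+ (Z=22, 18 e⁻), Zr^4+ (Z=40, 36 e⁻), Y^3+ (Z=39, 36 e⁻), Sr^2+ (Z=38, 36 e⁻), Rb^+ (Z=37, 36 e⁻), Br^- (Z=35, 36 e⁻), I^- (Z=53, 54 e⁻). Ti^4+ < Zr^4+ (same group, period 4 vs 5); Zr^4+ < Y^3+ (both 36 e⁻, Z=40>39); Y^3+ < Sr^2+ (both 36 e⁻, Z=39>38); Sr^2+ < Rb^+ (isoelectronic, higher Z=38 is smaller); Rb^+ < Br^- (both 36 e⁻, Z=37>35); Br^- < I^- (same group, period 4 vs 5).
With Sr^2+ included the full order is Ti^4+ < Zr^4+ < Y^3+ < Sr^2+ < Rb^+ < Br^- < I^-, so it takes position 4.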